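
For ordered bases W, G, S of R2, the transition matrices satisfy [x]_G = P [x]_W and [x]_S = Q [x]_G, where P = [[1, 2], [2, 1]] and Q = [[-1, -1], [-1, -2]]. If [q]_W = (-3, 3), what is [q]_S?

(0, 3)

Apply P to get G-coordinates (3, -3), then Q to get S-coordinates.
The result is [q]_S = (0, 3).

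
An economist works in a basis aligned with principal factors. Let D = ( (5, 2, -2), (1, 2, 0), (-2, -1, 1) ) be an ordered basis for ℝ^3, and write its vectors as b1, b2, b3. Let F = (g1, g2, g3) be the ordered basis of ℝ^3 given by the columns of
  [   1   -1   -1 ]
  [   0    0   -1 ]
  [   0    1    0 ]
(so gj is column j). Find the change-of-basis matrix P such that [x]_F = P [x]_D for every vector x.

Let M have columns bj and N have columns gj. Then for every x, N [x]_F = x = M [x]_D, so P = N^(-1) M.
Since det N = 1, N^(-1) has integer entries; multiplying gives P = [[1, -1, 0], [-2, 0, 1], [-2, -2, 1]].

[[1, -1, 0], [-2, 0, 1], [-2, -2, 1]]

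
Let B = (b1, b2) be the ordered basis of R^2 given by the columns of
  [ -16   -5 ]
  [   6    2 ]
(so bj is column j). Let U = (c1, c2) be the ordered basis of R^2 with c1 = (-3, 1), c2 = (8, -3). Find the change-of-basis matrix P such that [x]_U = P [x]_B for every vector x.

[[0, -1], [-2, -1]]

Take x = bj: its B-coordinates are the j-th standard unit vector, so P e_j — column j of P — equals [bj]_U.
b1 = 0·c1 - 2c2, giving column 1 = (0, -2); repeating for each j gives P = [[0, -1], [-2, -1]].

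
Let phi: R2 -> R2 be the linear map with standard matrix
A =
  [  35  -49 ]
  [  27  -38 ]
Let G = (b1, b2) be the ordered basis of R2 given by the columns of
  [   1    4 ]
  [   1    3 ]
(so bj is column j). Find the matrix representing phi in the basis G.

[[-2, -3], [-3, -1]]

The j-th column of [phi]_G is [phi(bj)]_G.
phi(b1) = A b1 = (-14, -11) = -2b1 - 3b2, so column 1 is (-2, -3).
Repeating for b2 and assembling the columns gives [[-2, -3], [-3, -1]].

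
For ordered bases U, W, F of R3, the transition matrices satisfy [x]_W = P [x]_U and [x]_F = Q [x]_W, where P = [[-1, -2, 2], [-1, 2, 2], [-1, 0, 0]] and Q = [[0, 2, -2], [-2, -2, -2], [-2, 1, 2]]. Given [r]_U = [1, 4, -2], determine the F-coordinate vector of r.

[8, 22, 27]

Apply P to get W-coordinates [-13, 3, -1], then Q to get F-coordinates.
The result is [r]_F = [8, 22, 27].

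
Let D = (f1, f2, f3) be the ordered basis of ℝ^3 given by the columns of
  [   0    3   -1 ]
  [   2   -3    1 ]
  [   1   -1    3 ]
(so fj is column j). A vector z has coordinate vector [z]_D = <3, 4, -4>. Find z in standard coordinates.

z = M [z]_D, where M has columns f1, ..., f3.
Carrying out the matrix-vector product, z = <16, -10, -13>.

<16, -10, -13>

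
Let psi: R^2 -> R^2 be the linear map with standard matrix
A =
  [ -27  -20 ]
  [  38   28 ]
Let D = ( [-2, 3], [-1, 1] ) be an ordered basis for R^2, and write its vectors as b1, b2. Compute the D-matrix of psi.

With P the matrix whose columns are b1, b2, [psi]_D = P^(-1) A P.
Column by column: psi(b1) = A b1 = [-6, 8]; its D-coordinates [2, 2] give column 1.
Continuing for each basis vector yields [psi]_D = [[2, -3], [2, -1]].

[[2, -3], [2, -1]]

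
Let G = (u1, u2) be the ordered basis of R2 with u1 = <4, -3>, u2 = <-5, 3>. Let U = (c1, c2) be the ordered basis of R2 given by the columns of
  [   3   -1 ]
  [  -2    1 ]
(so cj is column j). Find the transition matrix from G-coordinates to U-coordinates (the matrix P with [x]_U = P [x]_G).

[[1, -2], [-1, -1]]

Let M have columns uj and N have columns cj. Then for every x, N [x]_U = x = M [x]_G, so P = N^(-1) M.
Since det N = 1, N^(-1) has integer entries; multiplying gives P = [[1, -2], [-1, -1]].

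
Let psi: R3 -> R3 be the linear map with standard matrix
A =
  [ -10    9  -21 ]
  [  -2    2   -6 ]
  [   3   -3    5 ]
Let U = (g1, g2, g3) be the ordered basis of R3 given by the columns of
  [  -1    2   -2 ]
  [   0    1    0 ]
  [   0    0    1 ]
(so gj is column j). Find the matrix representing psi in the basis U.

Let P have columns g1, ..., g3. Then [psi]_U = P^(-1) A P.
Here det P = -1, so P^(-1) is integer; computing A P first and then P^(-1)(A P) gives [[0, 1, -1], [2, -2, -2], [-3, 3, -1]].

[[0, 1, -1], [2, -2, -2], [-3, 3, -1]]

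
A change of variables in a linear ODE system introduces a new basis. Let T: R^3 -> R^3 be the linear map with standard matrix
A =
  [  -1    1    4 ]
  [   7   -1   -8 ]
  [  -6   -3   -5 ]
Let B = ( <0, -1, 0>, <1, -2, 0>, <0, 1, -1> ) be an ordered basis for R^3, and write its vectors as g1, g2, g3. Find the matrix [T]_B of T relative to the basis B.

[[-2, -3, -3], [-1, -3, -3], [-3, 0, -2]]

Let P have columns g1, ..., g3. Then [T]_B = P^(-1) A P.
Here det P = -1, so P^(-1) is integer; computing A P first and then P^(-1)(A P) gives [[-2, -3, -3], [-1, -3, -3], [-3, 0, -2]].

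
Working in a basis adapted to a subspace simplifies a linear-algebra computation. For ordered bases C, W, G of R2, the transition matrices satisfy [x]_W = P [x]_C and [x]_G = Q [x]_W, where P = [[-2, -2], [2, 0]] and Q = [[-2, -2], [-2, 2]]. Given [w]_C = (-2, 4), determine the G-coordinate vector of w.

Apply P to get W-coordinates (-4, -4), then Q to get G-coordinates.
The result is [w]_G = (16, 0).

(16, 0)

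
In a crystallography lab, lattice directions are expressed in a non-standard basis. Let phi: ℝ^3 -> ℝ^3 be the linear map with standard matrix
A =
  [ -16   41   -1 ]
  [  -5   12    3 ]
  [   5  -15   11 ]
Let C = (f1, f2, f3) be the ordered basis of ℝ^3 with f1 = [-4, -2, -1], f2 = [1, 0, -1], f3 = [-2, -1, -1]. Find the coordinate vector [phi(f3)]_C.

Column 3 of [phi]_C is the C-coordinate vector of phi(f3).
In standard coordinates phi(f3) = A f3 = [-8, -5, -6].
Converting to C: [-8, -5, -6] = f1 + 2f2 + 3f3, so the coordinate vector is [1, 2, 3].

[1, 2, 3]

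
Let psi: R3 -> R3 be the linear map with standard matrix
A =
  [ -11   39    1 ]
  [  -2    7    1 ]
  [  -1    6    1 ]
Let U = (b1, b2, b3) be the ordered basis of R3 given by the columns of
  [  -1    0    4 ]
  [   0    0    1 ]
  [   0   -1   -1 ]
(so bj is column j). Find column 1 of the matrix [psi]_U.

Column 1 of [psi]_U is the U-coordinate vector of psi(b1).
In standard coordinates psi(b1) = A b1 = [11, 2, 1].
Converting to U: [11, 2, 1] = -3b1 - 3b2 + 2b3, so the coordinate vector is [-3, -3, 2].

[-3, -3, 2]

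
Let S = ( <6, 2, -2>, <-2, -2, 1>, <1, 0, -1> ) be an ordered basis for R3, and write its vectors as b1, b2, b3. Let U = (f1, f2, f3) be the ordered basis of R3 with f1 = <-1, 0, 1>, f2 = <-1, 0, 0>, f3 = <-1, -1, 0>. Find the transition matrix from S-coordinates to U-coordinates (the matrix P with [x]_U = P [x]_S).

Column j of P is [bj]_U, since P maps S-coordinates to U-coordinates.
Expressing b1 in U: b1 = -2f1 - 2f2 - 2f3, so column 1 of P is <-2, -2, -2>.
Doing the same for each bj gives P = [[-2, 1, -1], [-2, -1, 0], [-2, 2, 0]].

[[-2, 1, -1], [-2, -1, 0], [-2, 2, 0]]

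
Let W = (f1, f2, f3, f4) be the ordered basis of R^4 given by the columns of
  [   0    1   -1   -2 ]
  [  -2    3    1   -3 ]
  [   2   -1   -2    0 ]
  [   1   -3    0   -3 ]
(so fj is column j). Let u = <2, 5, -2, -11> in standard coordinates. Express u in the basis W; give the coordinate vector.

Write u = c_1 f1 + ... + c_4 f4 and solve for the c_i.
Gaussian elimination on [M | u] yields c = (-2, 2, -2, 1).
Check: -2f1 + 2f2 - 2f3 + f4 = <2, 5, -2, -11>.

<-2, 2, -2, 1>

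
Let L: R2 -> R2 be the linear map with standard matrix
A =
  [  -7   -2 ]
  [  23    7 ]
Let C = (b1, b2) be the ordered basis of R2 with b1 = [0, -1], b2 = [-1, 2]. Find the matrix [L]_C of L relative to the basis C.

[[3, 3], [-2, -3]]

With P the matrix whose columns are b1, b2, [L]_C = P^(-1) A P.
Column by column: L(b1) = A b1 = [2, -7]; its C-coordinates [3, -2] give column 1.
Continuing for each basis vector yields [L]_C = [[3, 3], [-2, -3]].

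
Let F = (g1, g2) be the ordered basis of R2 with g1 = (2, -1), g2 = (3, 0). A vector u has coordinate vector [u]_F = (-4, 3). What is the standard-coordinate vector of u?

(1, 4)

u = M [u]_F, where M has columns g1, g2.
Carrying out the matrix-vector product, u = (1, 4).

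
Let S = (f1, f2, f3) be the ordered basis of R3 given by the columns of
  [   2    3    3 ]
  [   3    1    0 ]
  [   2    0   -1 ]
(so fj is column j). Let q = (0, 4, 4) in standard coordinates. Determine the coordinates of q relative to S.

[q]_S is the unique c with M c = q, where M has columns f1, ..., f3.
Gaussian elimination on [M | q] yields c = (0, 4, -4).
Check: 0·f1 + 4f2 - 4f3 = (0, 4, 4).

(0, 4, -4)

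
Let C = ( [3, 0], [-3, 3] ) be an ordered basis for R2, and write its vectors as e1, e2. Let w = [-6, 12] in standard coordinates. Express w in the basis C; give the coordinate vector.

[2, 4]

[w]_C is the unique c with M c = w, where M has columns e1, e2.
System: 3c_1 - 3c_2 = -6, 0c_1 + 3c_2 = 12; solving gives c_1 = 2, c_2 = 4.
Check: 2e1 + 4e2 = [-6, 12].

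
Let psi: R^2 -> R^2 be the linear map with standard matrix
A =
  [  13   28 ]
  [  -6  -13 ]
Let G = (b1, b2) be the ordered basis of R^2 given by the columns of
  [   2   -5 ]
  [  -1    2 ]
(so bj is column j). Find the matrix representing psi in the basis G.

With P the matrix whose columns are b1, b2, [psi]_G = P^(-1) A P.
Column by column: psi(b1) = A b1 = [-2, 1]; its G-coordinates [-1, 0] give column 1.
Continuing for each basis vector yields [psi]_G = [[-1, -2], [0, 1]].

[[-1, -2], [0, 1]]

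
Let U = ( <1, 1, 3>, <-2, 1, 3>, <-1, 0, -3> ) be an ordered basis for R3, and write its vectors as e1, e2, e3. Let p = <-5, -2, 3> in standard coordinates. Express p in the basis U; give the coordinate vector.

[p]_U is the unique c with M c = p, where M has columns e1, ..., e3.
Gaussian elimination on [M | p] yields c = (-4, 2, -3).
Check: -4e1 + 2e2 - 3e3 = <-5, -2, 3>.

<-4, 2, -3>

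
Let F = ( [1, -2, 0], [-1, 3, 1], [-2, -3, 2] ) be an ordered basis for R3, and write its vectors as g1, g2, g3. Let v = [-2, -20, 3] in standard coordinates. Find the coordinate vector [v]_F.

[1, -3, 3]

We seek scalars with c_1 g1 + ... + c_3 g3 = v; equivalently solve M c = v where the columns of M are g1, ..., g3.
Row-reducing the augmented matrix [M | v] gives c = (1, -3, 3).
Check: g1 - 3g2 + 3g3 = [-2, -20, 3].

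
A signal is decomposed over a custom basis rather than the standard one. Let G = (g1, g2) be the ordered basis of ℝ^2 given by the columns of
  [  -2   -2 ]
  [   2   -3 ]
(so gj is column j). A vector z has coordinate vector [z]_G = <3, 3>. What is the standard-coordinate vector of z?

<-12, -3>

z = M [z]_G, where M has columns g1, g2.
Carrying out the matrix-vector product, z = <-12, -3>.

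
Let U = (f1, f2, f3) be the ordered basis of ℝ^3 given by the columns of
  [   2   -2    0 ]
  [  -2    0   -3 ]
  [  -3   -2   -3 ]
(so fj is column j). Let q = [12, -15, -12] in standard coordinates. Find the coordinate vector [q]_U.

[3, -3, 3]

We seek scalars with c_1 f1 + ... + c_3 f3 = q; equivalently solve M c = q where the columns of M are f1, ..., f3.
Gaussian elimination on [M | q] yields c = (3, -3, 3).
Check: 3f1 - 3f2 + 3f3 = [12, -15, -12].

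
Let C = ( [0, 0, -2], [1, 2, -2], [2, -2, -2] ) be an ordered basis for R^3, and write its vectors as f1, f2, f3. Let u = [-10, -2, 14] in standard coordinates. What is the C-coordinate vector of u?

[0, -4, -3]

[u]_C is the unique c with M c = u, where M has columns f1, ..., f3.
Row-reducing the augmented matrix [M | u] gives c = (0, -4, -3).
Check: 0·f1 - 4f2 - 3f3 = [-10, -2, 14].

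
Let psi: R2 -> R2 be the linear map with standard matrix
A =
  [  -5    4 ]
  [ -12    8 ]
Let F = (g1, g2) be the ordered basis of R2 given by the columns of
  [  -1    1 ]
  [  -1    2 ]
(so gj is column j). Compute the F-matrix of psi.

With P the matrix whose columns are g1, g2, [psi]_F = P^(-1) A P.
Column by column: psi(g1) = A g1 = <1, 4>; its F-coordinates <2, 3> give column 1.
Continuing for each basis vector yields [psi]_F = [[2, -2], [3, 1]].

[[2, -2], [3, 1]]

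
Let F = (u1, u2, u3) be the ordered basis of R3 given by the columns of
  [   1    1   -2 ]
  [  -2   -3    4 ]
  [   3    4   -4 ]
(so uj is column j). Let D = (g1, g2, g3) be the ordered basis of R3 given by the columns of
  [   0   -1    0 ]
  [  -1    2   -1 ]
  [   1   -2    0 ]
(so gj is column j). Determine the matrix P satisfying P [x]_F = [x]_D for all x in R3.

Let M have columns uj and N have columns gj. Then for every x, N [x]_D = x = M [x]_F, so P = N^(-1) M.
Since det N = 1, N^(-1) has integer entries; multiplying gives P = [[1, 2, 0], [-1, -1, 2], [-1, -1, 0]].

[[1, 2, 0], [-1, -1, 2], [-1, -1, 0]]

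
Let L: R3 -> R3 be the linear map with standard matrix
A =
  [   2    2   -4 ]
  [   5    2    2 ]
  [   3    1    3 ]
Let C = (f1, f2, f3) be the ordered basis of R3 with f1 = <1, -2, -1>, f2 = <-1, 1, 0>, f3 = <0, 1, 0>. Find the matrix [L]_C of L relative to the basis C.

With P the matrix whose columns are f1, ..., f3, [L]_C = P^(-1) A P.
Column by column: L(f1) = A f1 = <2, -1, -2>; its C-coordinates <2, 0, 3> give column 1.
Continuing for each basis vector yields [L]_C = [[2, 2, -1], [0, 2, -3], [3, -1, 3]].

[[2, 2, -1], [0, 2, -3], [3, -1, 3]]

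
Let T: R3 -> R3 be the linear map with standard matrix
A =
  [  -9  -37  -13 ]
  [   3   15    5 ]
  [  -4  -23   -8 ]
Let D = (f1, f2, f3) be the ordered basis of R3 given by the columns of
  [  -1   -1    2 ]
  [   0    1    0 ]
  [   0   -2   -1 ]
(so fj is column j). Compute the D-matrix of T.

[[-2, -2, 0], [-3, 2, 1], [2, -1, -2]]

With P the matrix whose columns are f1, ..., f3, [T]_D = P^(-1) A P.
Column by column: T(f1) = A f1 = (9, -3, 4); its D-coordinates (-2, -3, 2) give column 1.
Continuing for each basis vector yields [T]_D = [[-2, -2, 0], [-3, 2, 1], [2, -1, -2]].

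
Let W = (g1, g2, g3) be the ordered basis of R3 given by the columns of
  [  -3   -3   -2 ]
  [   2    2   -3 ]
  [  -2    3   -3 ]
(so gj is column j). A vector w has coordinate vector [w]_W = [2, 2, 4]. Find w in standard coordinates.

By definition w = 2g1 + 2g2 + 4g3.
Summing componentwise gives [-20, -4, -10].

[-20, -4, -10]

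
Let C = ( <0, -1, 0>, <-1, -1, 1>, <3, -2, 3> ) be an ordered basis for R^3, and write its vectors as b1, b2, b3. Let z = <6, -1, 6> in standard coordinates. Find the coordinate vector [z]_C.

<-3, 0, 2>

[z]_C is the unique c with M c = z, where M has columns b1, ..., b3.
Solving this 3x3 system gives c = (-3, 0, 2).
Check: -3b1 + 0·b2 + 2b3 = <6, -1, 6>.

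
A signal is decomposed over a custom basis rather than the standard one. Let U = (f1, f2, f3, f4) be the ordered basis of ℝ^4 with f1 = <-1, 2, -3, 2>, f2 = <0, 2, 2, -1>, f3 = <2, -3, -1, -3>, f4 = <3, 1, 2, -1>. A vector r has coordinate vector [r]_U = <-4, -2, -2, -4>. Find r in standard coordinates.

By definition r = -4f1 - 2f2 - 2f3 - 4f4.
Summing componentwise gives <-12, -10, 2, 4>.

<-12, -10, 2, 4>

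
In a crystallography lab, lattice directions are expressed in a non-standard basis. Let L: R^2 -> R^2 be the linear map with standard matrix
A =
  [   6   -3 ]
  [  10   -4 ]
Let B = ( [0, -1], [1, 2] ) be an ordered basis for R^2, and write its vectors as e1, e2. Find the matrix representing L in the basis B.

[[2, -2], [3, 0]]

With P the matrix whose columns are e1, e2, [L]_B = P^(-1) A P.
Column by column: L(e1) = A e1 = [3, 4]; its B-coordinates [2, 3] give column 1.
Continuing for each basis vector yields [L]_B = [[2, -2], [3, 0]].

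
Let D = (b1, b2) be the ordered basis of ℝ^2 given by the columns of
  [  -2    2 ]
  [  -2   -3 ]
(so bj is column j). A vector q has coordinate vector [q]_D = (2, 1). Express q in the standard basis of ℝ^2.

By definition q = 2b1 + b2.
Summing componentwise gives (-2, -7).

(-2, -7)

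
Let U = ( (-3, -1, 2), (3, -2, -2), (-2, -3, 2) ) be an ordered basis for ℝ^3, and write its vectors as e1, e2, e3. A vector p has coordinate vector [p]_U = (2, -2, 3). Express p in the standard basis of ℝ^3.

The coordinates say p = 2e1 - 2e2 + 3e3; adding the scaled basis vectors gives (-18, -7, 14).

(-18, -7, 14)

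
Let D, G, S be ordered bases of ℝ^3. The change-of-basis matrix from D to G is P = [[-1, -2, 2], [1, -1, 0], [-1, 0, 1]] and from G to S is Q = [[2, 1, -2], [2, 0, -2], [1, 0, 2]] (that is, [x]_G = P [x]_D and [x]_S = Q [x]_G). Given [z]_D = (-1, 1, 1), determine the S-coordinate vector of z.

(-4, -2, 5)

Apply P to get G-coordinates (1, -2, 2), then Q to get S-coordinates.
The result is [z]_S = (-4, -2, 5).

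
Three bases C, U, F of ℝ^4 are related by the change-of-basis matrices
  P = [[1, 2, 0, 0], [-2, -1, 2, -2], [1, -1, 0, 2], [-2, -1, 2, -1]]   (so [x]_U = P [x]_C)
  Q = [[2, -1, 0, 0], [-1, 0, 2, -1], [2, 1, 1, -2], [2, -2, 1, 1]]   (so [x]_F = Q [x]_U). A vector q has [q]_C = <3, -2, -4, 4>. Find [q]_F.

First [q]_U = P [q]_C = <-1, -20, 13, -16>.
Then [q]_F = Q [q]_U = <18, 43, 23, 35>.

<18, 43, 23, 35>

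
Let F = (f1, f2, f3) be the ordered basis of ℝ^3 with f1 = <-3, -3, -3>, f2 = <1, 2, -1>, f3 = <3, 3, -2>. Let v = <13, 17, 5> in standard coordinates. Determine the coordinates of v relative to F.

<-3, 4, 0>

Write v = c_1 f1 + ... + c_3 f3 and solve for the c_i.
Gaussian elimination on [M | v] yields c = (-3, 4, 0).
Check: -3f1 + 4f2 + 0·f3 = <13, 17, 5>.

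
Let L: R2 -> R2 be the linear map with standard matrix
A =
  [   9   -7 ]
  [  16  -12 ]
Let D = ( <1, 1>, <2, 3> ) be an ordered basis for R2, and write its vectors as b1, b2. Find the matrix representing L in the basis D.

[[-2, -1], [2, -1]]

With P the matrix whose columns are b1, b2, [L]_D = P^(-1) A P.
Column by column: L(b1) = A b1 = <2, 4>; its D-coordinates <-2, 2> give column 1.
Continuing for each basis vector yields [L]_D = [[-2, -1], [2, -1]].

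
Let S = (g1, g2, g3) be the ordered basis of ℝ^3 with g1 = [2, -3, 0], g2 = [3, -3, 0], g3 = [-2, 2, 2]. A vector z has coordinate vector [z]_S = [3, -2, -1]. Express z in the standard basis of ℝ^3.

[2, -5, -2]

By definition z = 3g1 - 2g2 - g3.
Summing componentwise gives [2, -5, -2].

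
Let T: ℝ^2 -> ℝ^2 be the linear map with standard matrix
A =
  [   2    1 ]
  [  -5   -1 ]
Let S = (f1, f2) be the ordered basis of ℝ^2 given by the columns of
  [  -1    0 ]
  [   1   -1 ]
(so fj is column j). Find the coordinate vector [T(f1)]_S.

Column 1 of [T]_S is the S-coordinate vector of T(f1).
In standard coordinates T(f1) = A f1 = <-1, 4>.
Converting to S: <-1, 4> = f1 - 3f2, so the coordinate vector is <1, -3>.

<1, -3>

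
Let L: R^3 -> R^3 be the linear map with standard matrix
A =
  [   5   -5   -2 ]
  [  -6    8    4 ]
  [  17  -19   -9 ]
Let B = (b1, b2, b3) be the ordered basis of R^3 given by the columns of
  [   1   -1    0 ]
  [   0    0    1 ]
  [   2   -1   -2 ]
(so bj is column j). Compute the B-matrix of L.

[[2, -1, 0], [1, 2, 1], [2, 2, 0]]

With P the matrix whose columns are b1, ..., b3, [L]_B = P^(-1) A P.
Column by column: L(b1) = A b1 = <1, 2, -1>; its B-coordinates <2, 1, 2> give column 1.
Continuing for each basis vector yields [L]_B = [[2, -1, 0], [1, 2, 1], [2, 2, 0]].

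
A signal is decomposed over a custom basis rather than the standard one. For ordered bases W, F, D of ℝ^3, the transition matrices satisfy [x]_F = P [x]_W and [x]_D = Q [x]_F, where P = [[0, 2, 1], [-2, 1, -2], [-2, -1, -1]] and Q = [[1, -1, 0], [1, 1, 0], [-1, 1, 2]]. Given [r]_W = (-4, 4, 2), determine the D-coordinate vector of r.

(2, 18, 2)

Composing the changes, [r]_D = Q P [r]_W.
Q P = [[2, 1, 3], [-2, 3, -1], [-6, -3, -5]]; applying this to (-4, 4, 2) gives (2, 18, 2).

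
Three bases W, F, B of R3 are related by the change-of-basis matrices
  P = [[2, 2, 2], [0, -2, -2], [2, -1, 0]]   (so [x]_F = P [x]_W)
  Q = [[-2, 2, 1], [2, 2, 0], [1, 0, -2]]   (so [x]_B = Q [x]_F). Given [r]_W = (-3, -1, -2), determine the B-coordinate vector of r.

(31, -12, -2)

Apply P to get F-coordinates (-12, 6, -5), then Q to get B-coordinates.
The result is [r]_B = (31, -12, -2).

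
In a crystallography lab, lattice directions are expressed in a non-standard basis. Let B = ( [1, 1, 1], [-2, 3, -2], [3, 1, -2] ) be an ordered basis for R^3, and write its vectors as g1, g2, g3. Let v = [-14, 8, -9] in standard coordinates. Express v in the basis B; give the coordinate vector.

Write v = c_1 g1 + ... + c_3 g3 and solve for the c_i.
Row-reducing the augmented matrix [M | v] gives c = (-3, 4, -1).
Check: -3g1 + 4g2 - g3 = [-14, 8, -9].

[-3, 4, -1]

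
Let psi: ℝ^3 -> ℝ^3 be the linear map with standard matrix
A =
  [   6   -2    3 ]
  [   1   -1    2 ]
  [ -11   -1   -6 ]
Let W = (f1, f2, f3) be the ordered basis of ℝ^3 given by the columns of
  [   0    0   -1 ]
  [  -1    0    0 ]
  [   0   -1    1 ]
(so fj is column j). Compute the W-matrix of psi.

Let P have columns f1, ..., f3. Then [psi]_W = P^(-1) A P.
Here det P = -1, so P^(-1) is integer; computing A P first and then P^(-1)(A P) gives [[-1, 2, -1], [-3, -3, -2], [-2, 3, 3]].

[[-1, 2, -1], [-3, -3, -2], [-2, 3, 3]]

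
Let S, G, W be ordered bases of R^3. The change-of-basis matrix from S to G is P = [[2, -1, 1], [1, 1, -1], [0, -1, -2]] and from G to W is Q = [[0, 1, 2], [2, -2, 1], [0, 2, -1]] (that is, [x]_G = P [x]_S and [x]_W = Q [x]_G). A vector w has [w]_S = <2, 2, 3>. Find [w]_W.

<-15, 0, 10>

Composing the changes, [w]_W = Q P [w]_S.
Q P = [[1, -1, -5], [2, -5, 2], [2, 3, 0]]; applying this to <2, 2, 3> gives <-15, 0, 10>.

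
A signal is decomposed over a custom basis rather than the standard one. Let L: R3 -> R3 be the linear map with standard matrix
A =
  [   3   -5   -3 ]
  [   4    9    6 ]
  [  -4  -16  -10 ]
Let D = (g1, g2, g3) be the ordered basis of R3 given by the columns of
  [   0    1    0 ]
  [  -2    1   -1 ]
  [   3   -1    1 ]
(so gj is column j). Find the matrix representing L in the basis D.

The j-th column of [L]_D is [L(gj)]_D.
L(g1) = A g1 = [1, 0, 2] = 2g1 + g2 - 3g3, so column 1 is [2, 1, -3].
Repeating for g2, g3 and assembling the columns gives [[2, -3, 3], [1, 1, 2], [-3, 0, -1]].

[[2, -3, 3], [1, 1, 2], [-3, 0, -1]]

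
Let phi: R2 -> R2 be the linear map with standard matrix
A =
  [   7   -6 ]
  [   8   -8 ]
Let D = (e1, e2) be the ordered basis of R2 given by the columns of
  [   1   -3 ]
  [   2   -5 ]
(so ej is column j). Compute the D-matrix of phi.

With P the matrix whose columns are e1, e2, [phi]_D = P^(-1) A P.
Column by column: phi(e1) = A e1 = <-5, -8>; its D-coordinates <1, 2> give column 1.
Continuing for each basis vector yields [phi]_D = [[1, 3], [2, -2]].

[[1, 3], [2, -2]]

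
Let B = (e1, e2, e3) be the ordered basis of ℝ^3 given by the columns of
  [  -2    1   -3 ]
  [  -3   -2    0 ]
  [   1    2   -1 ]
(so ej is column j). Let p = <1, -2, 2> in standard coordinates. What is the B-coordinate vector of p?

Write p = c_1 e1 + ... + c_3 e3 and solve for the c_i.
Row-reducing the augmented matrix [M | p] gives c = (0, 1, 0).
Check: 0·e1 + e2 + 0·e3 = <1, -2, 2>.

<0, 1, 0>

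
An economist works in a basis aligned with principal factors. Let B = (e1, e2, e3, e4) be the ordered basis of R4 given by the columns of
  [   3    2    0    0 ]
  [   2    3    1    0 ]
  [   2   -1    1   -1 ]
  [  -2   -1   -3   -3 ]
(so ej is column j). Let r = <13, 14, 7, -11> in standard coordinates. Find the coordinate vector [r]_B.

<3, 2, 2, -1>

Write r = c_1 e1 + ... + c_4 e4 and solve for the c_i.
Row-reducing the augmented matrix [M | r] gives c = (3, 2, 2, -1).
Check: 3e1 + 2e2 + 2e3 - e4 = <13, 14, 7, -11>.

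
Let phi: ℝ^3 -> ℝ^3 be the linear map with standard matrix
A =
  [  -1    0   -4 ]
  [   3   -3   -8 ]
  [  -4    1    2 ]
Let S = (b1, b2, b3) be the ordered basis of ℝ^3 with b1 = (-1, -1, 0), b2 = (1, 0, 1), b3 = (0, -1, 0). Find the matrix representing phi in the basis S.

[[2, 3, -1], [3, -2, -1], [-2, 2, -2]]

Let P have columns b1, ..., b3. Then [phi]_S = P^(-1) A P.
Here det P = -1, so P^(-1) is integer; computing A P first and then P^(-1)(A P) gives [[2, 3, -1], [3, -2, -1], [-2, 2, -2]].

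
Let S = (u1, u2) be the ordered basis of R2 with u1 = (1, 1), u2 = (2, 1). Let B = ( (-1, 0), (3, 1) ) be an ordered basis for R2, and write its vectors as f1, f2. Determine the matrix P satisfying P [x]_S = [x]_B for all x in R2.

[[2, 1], [1, 1]]

Let M have columns uj and N have columns fj. Then for every x, N [x]_B = x = M [x]_S, so P = N^(-1) M.
Since det N = -1, N^(-1) has integer entries; multiplying gives P = [[2, 1], [1, 1]].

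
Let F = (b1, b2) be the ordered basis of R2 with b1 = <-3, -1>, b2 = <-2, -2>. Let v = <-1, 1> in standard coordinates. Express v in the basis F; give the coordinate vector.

We seek scalars with c_1 b1 + c_2 b2 = v; equivalently solve M c = v where the columns of M are b1, b2.
System: -3c_1 - 2c_2 = -1, -c_1 - 2c_2 = 1; solving gives c_1 = 1, c_2 = -1.
Check: b1 - b2 = <-1, 1>.

<1, -1>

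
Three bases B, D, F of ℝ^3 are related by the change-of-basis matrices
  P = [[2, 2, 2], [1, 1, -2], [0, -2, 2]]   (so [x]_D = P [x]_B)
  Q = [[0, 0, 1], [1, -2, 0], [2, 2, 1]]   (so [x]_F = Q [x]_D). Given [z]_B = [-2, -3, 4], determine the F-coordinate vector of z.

Composing the changes, [z]_F = Q P [z]_B.
Q P = [[0, -2, 2], [0, 0, 6], [6, 4, 2]]; applying this to [-2, -3, 4] gives [14, 24, -16].

[14, 24, -16]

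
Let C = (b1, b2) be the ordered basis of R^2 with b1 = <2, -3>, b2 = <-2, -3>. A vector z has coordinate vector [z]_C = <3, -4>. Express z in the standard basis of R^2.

By definition z = 3b1 - 4b2.
Summing componentwise gives <14, 3>.

<14, 3>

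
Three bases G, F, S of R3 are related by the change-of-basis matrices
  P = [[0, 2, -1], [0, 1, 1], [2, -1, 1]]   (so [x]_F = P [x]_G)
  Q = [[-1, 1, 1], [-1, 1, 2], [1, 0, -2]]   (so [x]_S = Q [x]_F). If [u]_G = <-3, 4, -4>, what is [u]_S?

<-26, -40, 40>

Apply P to get F-coordinates <12, 0, -14>, then Q to get S-coordinates.
The result is [u]_S = <-26, -40, 40>.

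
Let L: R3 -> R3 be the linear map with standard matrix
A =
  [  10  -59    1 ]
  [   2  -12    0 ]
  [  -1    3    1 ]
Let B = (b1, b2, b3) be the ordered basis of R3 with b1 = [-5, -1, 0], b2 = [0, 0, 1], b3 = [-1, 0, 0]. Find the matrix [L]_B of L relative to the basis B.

The j-th column of [L]_B is [L(bj)]_B.
L(b1) = A b1 = [9, 2, 2] = -2b1 + 2b2 + b3, so column 1 is [-2, 2, 1].
Repeating for b2, b3 and assembling the columns gives [[-2, 0, 2], [2, 1, 1], [1, -1, 0]].

[[-2, 0, 2], [2, 1, 1], [1, -1, 0]]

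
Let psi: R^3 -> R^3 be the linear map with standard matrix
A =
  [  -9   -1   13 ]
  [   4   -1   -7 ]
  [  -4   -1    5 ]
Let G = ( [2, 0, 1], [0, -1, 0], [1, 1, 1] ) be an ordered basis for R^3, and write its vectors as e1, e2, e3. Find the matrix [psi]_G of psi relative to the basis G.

[[-2, 0, 3], [-2, 0, 1], [-1, 1, -3]]

Let P have columns e1, ..., e3. Then [psi]_G = P^(-1) A P.
Here det P = -1, so P^(-1) is integer; computing A P first and then P^(-1)(A P) gives [[-2, 0, 3], [-2, 0, 1], [-1, 1, -3]].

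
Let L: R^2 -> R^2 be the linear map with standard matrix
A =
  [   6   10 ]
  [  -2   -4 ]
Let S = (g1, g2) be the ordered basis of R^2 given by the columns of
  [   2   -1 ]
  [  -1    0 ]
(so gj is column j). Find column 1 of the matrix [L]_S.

Column 1 of [L]_S is the S-coordinate vector of L(g1).
In standard coordinates L(g1) = A g1 = [2, 0].
Converting to S: [2, 0] = 0·g1 - 2g2, so the coordinate vector is [0, -2].

[0, -2]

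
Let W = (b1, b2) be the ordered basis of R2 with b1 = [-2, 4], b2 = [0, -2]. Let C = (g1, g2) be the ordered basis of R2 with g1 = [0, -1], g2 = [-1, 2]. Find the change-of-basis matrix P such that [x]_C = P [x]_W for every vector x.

[[0, 2], [2, 0]]

Let M have columns bj and N have columns gj. Then for every x, N [x]_C = x = M [x]_W, so P = N^(-1) M.
Since det N = -1, N^(-1) has integer entries; multiplying gives P = [[0, 2], [2, 0]].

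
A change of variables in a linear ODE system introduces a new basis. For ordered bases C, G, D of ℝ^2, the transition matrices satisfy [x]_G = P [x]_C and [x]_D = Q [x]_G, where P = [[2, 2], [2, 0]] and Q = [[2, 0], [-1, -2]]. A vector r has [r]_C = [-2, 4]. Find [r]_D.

[8, 4]

First [r]_G = P [r]_C = [4, -4].
Then [r]_D = Q [r]_G = [8, 4].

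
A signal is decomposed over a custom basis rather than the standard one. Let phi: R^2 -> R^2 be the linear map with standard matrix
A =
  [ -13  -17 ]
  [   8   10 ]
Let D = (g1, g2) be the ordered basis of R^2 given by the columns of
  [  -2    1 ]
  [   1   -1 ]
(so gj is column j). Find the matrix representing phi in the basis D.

[[-3, -2], [3, 0]]

With P the matrix whose columns are g1, g2, [phi]_D = P^(-1) A P.
Column by column: phi(g1) = A g1 = <9, -6>; its D-coordinates <-3, 3> give column 1.
Continuing for each basis vector yields [phi]_D = [[-3, -2], [3, 0]].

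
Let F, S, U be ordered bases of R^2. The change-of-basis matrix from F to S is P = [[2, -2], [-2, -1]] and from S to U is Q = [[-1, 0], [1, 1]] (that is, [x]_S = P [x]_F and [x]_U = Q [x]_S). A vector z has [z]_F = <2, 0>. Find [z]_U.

Apply P to get S-coordinates <4, -4>, then Q to get U-coordinates.
The result is [z]_U = <-4, 0>.

<-4, 0>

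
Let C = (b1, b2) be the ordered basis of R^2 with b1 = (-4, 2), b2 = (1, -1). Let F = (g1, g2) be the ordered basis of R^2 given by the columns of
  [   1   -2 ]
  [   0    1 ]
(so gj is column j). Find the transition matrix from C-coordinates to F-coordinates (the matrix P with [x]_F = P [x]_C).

[[0, -1], [2, -1]]

Let M have columns bj and N have columns gj. Then for every x, N [x]_F = x = M [x]_C, so P = N^(-1) M.
Since det N = 1, N^(-1) has integer entries; multiplying gives P = [[0, -1], [2, -1]].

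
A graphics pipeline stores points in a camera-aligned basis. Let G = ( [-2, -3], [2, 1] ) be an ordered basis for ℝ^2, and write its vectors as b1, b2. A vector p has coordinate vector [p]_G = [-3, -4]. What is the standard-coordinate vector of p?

[-2, 5]

By definition p = -3b1 - 4b2.
Summing componentwise gives [-2, 5].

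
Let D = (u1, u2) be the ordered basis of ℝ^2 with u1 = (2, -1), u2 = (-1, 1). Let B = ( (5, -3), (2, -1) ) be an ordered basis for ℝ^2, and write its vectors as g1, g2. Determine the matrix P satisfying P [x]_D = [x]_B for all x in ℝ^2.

[[0, -1], [1, 2]]

Let M have columns uj and N have columns gj. Then for every x, N [x]_B = x = M [x]_D, so P = N^(-1) M.
Since det N = 1, N^(-1) has integer entries; multiplying gives P = [[0, -1], [1, 2]].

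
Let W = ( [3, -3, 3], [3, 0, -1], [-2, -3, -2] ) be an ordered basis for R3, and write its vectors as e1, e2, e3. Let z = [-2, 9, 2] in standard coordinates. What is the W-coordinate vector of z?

[-1, -1, -2]

Write z = c_1 e1 + ... + c_3 e3 and solve for the c_i.
Solving this 3x3 system gives c = (-1, -1, -2).
Check: -e1 - e2 - 2e3 = [-2, 9, 2].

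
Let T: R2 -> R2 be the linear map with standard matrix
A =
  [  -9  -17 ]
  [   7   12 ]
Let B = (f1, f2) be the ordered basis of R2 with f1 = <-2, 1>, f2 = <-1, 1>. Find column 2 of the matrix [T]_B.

<3, 2>

Compute T(f2) = A f2 = <-8, 5> in standard coordinates.
Then write this in B-coordinates: solve for y in y_1 f1 + y_2 f2 = <-8, 5>.
This gives y = <3, 2>, which is column 2 of [T]_B.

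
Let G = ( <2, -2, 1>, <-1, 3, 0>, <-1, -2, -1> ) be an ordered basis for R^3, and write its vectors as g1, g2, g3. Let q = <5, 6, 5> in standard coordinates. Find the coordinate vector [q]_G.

<4, 4, -1>

We seek scalars with c_1 g1 + ... + c_3 g3 = q; equivalently solve M c = q where the columns of M are g1, ..., g3.
Gaussian elimination on [M | q] yields c = (4, 4, -1).
Check: 4g1 + 4g2 - g3 = <5, 6, 5>.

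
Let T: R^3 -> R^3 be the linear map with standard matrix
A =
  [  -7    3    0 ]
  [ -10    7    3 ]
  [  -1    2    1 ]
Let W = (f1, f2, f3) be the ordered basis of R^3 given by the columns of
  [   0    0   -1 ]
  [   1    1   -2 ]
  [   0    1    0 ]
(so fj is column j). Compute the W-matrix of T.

[[-1, 1, -3], [2, 3, -3], [-3, -3, -1]]

Let P have columns f1, ..., f3. Then [T]_W = P^(-1) A P.
Here det P = -1, so P^(-1) is integer; computing A P first and then P^(-1)(A P) gives [[-1, 1, -3], [2, 3, -3], [-3, -3, -1]].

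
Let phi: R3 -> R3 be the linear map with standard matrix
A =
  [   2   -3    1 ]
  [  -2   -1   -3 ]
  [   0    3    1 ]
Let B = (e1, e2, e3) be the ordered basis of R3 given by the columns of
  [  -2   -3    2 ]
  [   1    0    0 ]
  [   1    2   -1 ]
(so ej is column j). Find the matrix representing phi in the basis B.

With P the matrix whose columns are e1, ..., e3, [phi]_B = P^(-1) A P.
Column by column: phi(e1) = A e1 = (-6, 0, 4); its B-coordinates (0, 2, 0) give column 1.
Continuing for each basis vector yields [phi]_B = [[0, 0, -1], [2, 0, 1], [0, -2, 2]].

[[0, 0, -1], [2, 0, 1], [0, -2, 2]]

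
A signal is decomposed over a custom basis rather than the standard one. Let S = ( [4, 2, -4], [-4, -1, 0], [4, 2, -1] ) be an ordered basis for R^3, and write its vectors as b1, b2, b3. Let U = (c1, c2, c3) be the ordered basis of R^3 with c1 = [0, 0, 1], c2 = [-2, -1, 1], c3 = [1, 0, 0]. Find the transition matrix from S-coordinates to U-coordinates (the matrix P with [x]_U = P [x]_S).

[[-2, -1, 1], [-2, 1, -2], [0, -2, 0]]

Column j of P is [bj]_U, since P maps S-coordinates to U-coordinates.
Expressing b1 in U: b1 = -2c1 - 2c2 + 0·c3, so column 1 of P is [-2, -2, 0].
Doing the same for each bj gives P = [[-2, -1, 1], [-2, 1, -2], [0, -2, 0]].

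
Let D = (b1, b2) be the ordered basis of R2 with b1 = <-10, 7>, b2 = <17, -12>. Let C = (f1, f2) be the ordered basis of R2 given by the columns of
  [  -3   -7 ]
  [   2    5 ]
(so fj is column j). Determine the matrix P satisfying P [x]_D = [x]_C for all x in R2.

Take x = bj: its D-coordinates are the j-th standard unit vector, so P e_j — column j of P — equals [bj]_C.
b1 = f1 + f2, giving column 1 = <1, 1>; repeating for each j gives P = [[1, -1], [1, -2]].

[[1, -1], [1, -2]]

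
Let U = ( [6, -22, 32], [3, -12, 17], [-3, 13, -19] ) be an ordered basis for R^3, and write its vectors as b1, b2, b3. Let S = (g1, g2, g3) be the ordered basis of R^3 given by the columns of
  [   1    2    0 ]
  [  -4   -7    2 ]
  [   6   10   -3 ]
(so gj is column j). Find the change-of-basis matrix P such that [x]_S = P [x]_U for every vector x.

Column j of P is [bj]_S, since P maps U-coordinates to S-coordinates.
Expressing b1 in S: b1 = 2g1 + 2g2 + 0·g3, so column 1 of P is [2, 2, 0].
Doing the same for each bj gives P = [[2, -1, -1], [2, 2, -1], [0, -1, 1]].

[[2, -1, -1], [2, 2, -1], [0, -1, 1]]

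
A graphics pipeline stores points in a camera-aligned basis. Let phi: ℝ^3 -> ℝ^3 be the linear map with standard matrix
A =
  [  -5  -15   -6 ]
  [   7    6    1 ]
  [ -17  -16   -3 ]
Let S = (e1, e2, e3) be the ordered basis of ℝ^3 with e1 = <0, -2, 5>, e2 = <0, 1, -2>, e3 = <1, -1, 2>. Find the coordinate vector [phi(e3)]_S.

<-1, -1, -2>

Compute phi(e3) = A e3 = <-2, 3, -7> in standard coordinates.
Then write this in S-coordinates: solve for y in y_1 e1 + ... + y_3 e3 = <-2, 3, -7>.
This gives y = <-1, -1, -2>, which is column 3 of [phi]_S.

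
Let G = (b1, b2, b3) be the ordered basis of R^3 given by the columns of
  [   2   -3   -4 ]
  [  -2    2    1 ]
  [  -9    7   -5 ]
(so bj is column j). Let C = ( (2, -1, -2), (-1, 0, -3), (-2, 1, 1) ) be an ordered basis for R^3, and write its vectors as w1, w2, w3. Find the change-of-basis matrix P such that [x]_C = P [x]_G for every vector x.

[[1, -2, 0], [2, -1, 2], [-1, 0, 1]]

Let M have columns bj and N have columns wj. Then for every x, N [x]_C = x = M [x]_G, so P = N^(-1) M.
Since det N = 1, N^(-1) has integer entries; multiplying gives P = [[1, -2, 0], [2, -1, 2], [-1, 0, 1]].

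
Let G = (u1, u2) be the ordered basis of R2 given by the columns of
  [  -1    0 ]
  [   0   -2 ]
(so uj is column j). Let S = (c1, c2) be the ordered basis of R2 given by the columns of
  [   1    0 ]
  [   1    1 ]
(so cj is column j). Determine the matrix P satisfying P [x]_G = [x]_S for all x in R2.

Let M have columns uj and N have columns cj. Then for every x, N [x]_S = x = M [x]_G, so P = N^(-1) M.
Since det N = 1, N^(-1) has integer entries; multiplying gives P = [[-1, 0], [1, -2]].

[[-1, 0], [1, -2]]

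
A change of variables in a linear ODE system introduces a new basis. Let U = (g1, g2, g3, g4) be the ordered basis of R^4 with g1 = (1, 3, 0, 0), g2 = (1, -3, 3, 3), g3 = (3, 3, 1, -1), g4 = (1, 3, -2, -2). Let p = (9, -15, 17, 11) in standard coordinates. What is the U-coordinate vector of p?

We seek scalars with c_1 g1 + ... + c_4 g4 = p; equivalently solve M c = p where the columns of M are g1, ..., g4.
Gaussian elimination on [M | p] yields c = (-3, 4, 3, -1).
Check: -3g1 + 4g2 + 3g3 - g4 = (9, -15, 17, 11).

(-3, 4, 3, -1)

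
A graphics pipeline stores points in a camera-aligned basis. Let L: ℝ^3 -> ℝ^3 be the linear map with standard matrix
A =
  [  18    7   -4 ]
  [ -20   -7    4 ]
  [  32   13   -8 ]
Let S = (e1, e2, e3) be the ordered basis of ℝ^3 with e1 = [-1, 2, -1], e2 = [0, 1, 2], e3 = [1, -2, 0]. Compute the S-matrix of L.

[[2, 1, -2], [2, -1, 2], [2, 0, 2]]

With P the matrix whose columns are e1, ..., e3, [L]_S = P^(-1) A P.
Column by column: L(e1) = A e1 = [0, 2, 2]; its S-coordinates [2, 2, 2] give column 1.
Continuing for each basis vector yields [L]_S = [[2, 1, -2], [2, -1, 2], [2, 0, 2]].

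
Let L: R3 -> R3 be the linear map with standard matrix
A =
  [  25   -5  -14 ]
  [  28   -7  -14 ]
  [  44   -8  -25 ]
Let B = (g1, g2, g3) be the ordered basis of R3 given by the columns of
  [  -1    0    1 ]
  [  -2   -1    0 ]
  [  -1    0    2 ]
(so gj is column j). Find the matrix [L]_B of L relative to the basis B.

The j-th column of [L]_B is [L(gj)]_B.
L(g1) = A g1 = (-1, 0, -3) = -g1 + 2g2 - 2g3, so column 1 is (-1, 2, -2).
Repeating for g2, g3 and assembling the columns gives [[-1, -2, 0], [2, -3, 0], [-2, 3, -3]].

[[-1, -2, 0], [2, -3, 0], [-2, 3, -3]]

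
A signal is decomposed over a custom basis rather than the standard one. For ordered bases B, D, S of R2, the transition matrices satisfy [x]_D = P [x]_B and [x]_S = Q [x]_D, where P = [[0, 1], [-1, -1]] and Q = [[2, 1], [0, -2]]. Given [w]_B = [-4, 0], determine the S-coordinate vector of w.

Apply P to get D-coordinates [0, 4], then Q to get S-coordinates.
The result is [w]_S = [4, -8].

[4, -8]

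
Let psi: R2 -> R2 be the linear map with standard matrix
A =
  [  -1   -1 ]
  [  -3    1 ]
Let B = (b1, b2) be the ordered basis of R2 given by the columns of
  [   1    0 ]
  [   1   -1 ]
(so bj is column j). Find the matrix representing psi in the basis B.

[[-2, 1], [0, 2]]

The j-th column of [psi]_B is [psi(bj)]_B.
psi(b1) = A b1 = [-2, -2] = -2b1 + 0·b2, so column 1 is [-2, 0].
Repeating for b2 and assembling the columns gives [[-2, 1], [0, 2]].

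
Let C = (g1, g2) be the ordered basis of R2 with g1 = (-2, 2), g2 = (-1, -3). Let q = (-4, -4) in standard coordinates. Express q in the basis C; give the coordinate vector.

(1, 2)

[q]_C is the unique c with M c = q, where M has columns g1, g2.
System: -2c_1 - c_2 = -4, 2c_1 - 3c_2 = -4; solving gives c_1 = 1, c_2 = 2.
Check: g1 + 2g2 = (-4, -4).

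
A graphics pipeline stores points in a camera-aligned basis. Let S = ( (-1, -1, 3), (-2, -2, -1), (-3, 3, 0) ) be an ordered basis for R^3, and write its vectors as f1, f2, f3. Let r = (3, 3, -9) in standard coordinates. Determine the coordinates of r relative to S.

(-3, 0, 0)

[r]_S is the unique c with M c = r, where M has columns f1, ..., f3.
Solving this 3x3 system gives c = (-3, 0, 0).
Check: -3f1 + 0·f2 + 0·f3 = (3, 3, -9).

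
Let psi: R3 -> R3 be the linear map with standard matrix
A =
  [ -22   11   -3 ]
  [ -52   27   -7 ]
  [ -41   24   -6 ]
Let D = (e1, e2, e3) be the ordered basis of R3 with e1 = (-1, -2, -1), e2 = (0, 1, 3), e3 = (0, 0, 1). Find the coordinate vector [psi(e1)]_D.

Compute psi(e1) = A e1 = (3, 5, -1) in standard coordinates.
Then write this in D-coordinates: solve for y in y_1 e1 + ... + y_3 e3 = (3, 5, -1).
This gives y = (-3, -1, -1), which is column 1 of [psi]_D.

(-3, -1, -1)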